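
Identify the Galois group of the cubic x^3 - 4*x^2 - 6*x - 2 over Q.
Gal(K/Q) = S_3 (symmetric group of order 6)

Compute the discriminant of x^3 + (-4)*x^2 + (-6)*x + (-2): Δ = -44. Since Δ is not a rational square, the Galois group is not contained in A_3; it must be the full S_3 (irreducibility of the cubic rules out anything smaller).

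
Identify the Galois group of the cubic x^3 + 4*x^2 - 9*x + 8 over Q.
Gal(K/Q) = S_3 (symmetric group of order 6)

Compute the discriminant of x^3 + (4)*x^2 + (-9)*x + (8): Δ = -4748. Since Δ is not a rational square, the Galois group is not contained in A_3; it must be the full S_3 (irreducibility of the cubic rules out anything smaller).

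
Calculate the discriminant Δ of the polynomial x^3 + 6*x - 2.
Δ = -972

For a depressed cubic x^3 + p x + q the discriminant is Δ = -4 p^3 - 27 q^2 = -4*(6)^3 - 27*(-2)^2 = -864 - 108 = -972.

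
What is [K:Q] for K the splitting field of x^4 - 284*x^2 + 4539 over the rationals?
[K:Q] = 4

f factors as (x^2 - 267)(x^2 - 17); the splitting field is K = Q(sqrt(267), sqrt(17)). Since 267, 17, and 4539 are all non-squares in Q, the three subfields Q(sqrt(267)), Q(sqrt(17)), Q(sqrt(4539)) are distinct degree-2 extensions, so [K:Q] = 4 (Klein four Galois group).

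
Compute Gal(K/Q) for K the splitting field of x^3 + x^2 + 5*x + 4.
Gal(K/Q) = S_3 (symmetric group of order 6)

Compute the discriminant of x^3 + (1)*x^2 + (5)*x + (4): Δ = -563. Since Δ is not a rational square, the Galois group is not contained in A_3; it must be the full S_3 (irreducibility of the cubic rules out anything smaller).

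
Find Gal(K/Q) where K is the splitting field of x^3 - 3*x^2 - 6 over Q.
Gal(K/Q) = S_3 (symmetric group of order 6)

Compute the discriminant of x^3 + (-3)*x^2 + (0)*x + (-6): Δ = -1620. Since Δ is not a rational square, the Galois group is not contained in A_3; it must be the full S_3 (irreducibility of the cubic rules out anything smaller).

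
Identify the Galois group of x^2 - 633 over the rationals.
Gal(K/Q) = Z/2Z (cyclic of order 2)

x^2 - 633 is irreducible over Q since 633 is not a rational square. The splitting field Q(sqrt(633)) has degree 2 over Q, and its unique nontrivial automorphism is sqrt(633) ↦ -sqrt(633). Hence Gal(Q(sqrt(633))/Q) = Z/2Z.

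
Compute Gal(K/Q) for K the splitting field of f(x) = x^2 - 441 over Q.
Gal(K/Q) = trivial group (order 1)

x^2 - 441 factors as (x - 21)(x + 21) over Q, so its splitting field is Q itself and the Galois group is trivial.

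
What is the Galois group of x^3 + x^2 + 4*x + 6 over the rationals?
Gal(K/Q) = S_3 (symmetric group of order 6)

Compute the discriminant of x^3 + (1)*x^2 + (4)*x + (6): Δ = -804. Since Δ is not a rational square, the Galois group is not contained in A_3; it must be the full S_3 (irreducibility of the cubic rules out anything smaller).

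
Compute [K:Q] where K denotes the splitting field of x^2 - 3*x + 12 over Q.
[K:Q] = 2

The discriminant of x^2 + (-3)*x + (12) is b^2 - 4c = 9 - (48) = -39. Since -39 is not a perfect square in Q, the polynomial is irreducible over Q. Its two roots generate a degree-2 extension, so [K:Q] = 2.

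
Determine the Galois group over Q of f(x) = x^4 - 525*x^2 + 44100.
Gal(K/Q) = Z/2Z (cyclic of order 2)

f factors as (x^2 - 105)(x^2 - 420), so the splitting field is K = Q(sqrt(105), sqrt(420)). The squarefree part of 105 is 105 and the squarefree part of 420 is also 105, so sqrt(105) and sqrt(420) are both rational multiples of sqrt(105). Hence Q(sqrt(105)) = Q(sqrt(420)) = Q(sqrt(105)), and the splitting field collapses to a single degree-2 extension with Galois group Z/2Z.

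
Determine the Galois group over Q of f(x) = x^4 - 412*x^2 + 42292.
Gal(K/Q) = V_4 (Klein four-group, Z/2Z × Z/2Z)

f factors as (x^2 - 218)(x^2 - 194), so the splitting field is K = Q(sqrt(218), sqrt(194)). The elements 218, 194, 42292 are all non-squares in Q, so sqrt(218) and sqrt(194) generate independent quadratic extensions. Thus [K:Q] = 4 and Gal(K/Q) is generated by the two order-2 automorphisms sqrt(218) ↦ -sqrt(218) and sqrt(194) ↦ -sqrt(194), giving V_4.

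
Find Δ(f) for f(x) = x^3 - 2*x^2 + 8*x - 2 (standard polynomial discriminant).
Δ = -1388

For x^3 + a x^2 + b x + c the discriminant is Δ = 18 a b c - 4 a^3 c + a^2 b^2 - 4 b^3 - 27 c^2.
Plug a = -2, b = 8, c = -2:
  18*(-2)*(8)*(-2) - 4*(-2)^3*(-2) + (-2)^2*(8)^2 - 4*(8)^3 - 27*(-2)^2
  = 576 + (-64) + 256 + (-2048) + (-108)
  = -1388.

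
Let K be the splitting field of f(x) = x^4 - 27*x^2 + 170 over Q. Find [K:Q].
[K:Q] = 4

f factors as (x^2 - 17)(x^2 - 10); the splitting field is K = Q(sqrt(17), sqrt(10)). Since 17, 10, and 170 are all non-squares in Q, the three subfields Q(sqrt(17)), Q(sqrt(10)), Q(sqrt(170)) are distinct degree-2 extensions, so [K:Q] = 4 (Klein four Galois group).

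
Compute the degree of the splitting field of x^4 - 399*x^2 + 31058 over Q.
[K:Q] = 4

f factors as (x^2 - 106)(x^2 - 293); the splitting field is K = Q(sqrt(106), sqrt(293)). Since 106, 293, and 31058 are all non-squares in Q, the three subfields Q(sqrt(106)), Q(sqrt(293)), Q(sqrt(31058)) are distinct degree-2 extensions, so [K:Q] = 4 (Klein four Galois group).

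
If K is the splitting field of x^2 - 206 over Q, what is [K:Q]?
[K:Q] = 2

The polynomial x^2 - 206 is irreducible over Q since 206 is not a perfect square. Its splitting field is Q(sqrt(206)), which has degree 2 over Q.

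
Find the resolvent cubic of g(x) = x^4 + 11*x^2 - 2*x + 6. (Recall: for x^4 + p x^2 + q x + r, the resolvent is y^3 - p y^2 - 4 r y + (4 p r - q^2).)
h(y) = y^3 - 11*y^2 - 24*y + 260

Identify coefficients: p = 11, q = -2, r = 6.
Plug into h(y) = y^3 - p y^2 - 4 r y + (4 p r - q^2):
  h(y) = y^3 - (11) y^2 - 4*(6) y + (4*(11)*(6) - (-2)^2)
       = y^3 + (-11) y^2 + (-24) y + (260).
Simplifying: h(y) = y^3 - 11*y^2 - 24*y + 260.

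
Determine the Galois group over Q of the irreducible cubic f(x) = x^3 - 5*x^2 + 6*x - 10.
Gal(K/Q) = S_3 (symmetric group of order 6)

Compute the discriminant of x^3 + (-5)*x^2 + (6)*x + (-10): Δ = -2264. Since Δ is not a rational square, the Galois group is not contained in A_3; it must be the full S_3 (irreducibility of the cubic rules out anything smaller).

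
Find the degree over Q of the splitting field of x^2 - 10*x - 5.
[K:Q] = 2

The discriminant of x^2 + (-10)*x + (-5) is b^2 - 4c = 100 - (-20) = 120. Since 120 is not a perfect square in Q, the polynomial is irreducible over Q. Its two roots generate a degree-2 extension, so [K:Q] = 2.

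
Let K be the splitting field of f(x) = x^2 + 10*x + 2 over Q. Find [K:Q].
[K:Q] = 2

The discriminant of x^2 + (10)*x + (2) is b^2 - 4c = 100 - (8) = 92. Since 92 is not a perfect square in Q, the polynomial is irreducible over Q. Its two roots generate a degree-2 extension, so [K:Q] = 2.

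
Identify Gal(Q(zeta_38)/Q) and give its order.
|Gal(Q(zeta_38)/Q)| = phi(38) = 18; group ≅ (Z/38Z)^* ≅ Z/18Z

The n-th cyclotomic polynomial Φ_38(x) is the minimal polynomial of zeta_38 over Q and has degree phi(38) = 18. So Q(zeta_38) is a degree-18 Galois extension with Galois group (Z/38Z)^*. By CRT, (Z/38Z)^* ≅ (Z/2Z)^* × (Z/19Z)^*. Each prime-power unit group is (Z/2Z)^* ≅ trivial group (order 1); (Z/19Z)^* ≅ Z/18Z. Hence Gal(Q(zeta_38)/Q) ≅ Z/18Z.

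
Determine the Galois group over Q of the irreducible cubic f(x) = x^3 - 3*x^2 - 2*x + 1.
Gal(K/Q) = S_3 (symmetric group of order 6)

Compute the discriminant of x^3 + (-3)*x^2 + (-2)*x + (1): Δ = 257. Since Δ is not a rational square, the Galois group is not contained in A_3; it must be the full S_3 (irreducibility of the cubic rules out anything smaller).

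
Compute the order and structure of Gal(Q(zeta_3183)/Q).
|Gal(Q(zeta_3183)/Q)| = phi(3183) = 2120; group ≅ (Z/3183Z)^* ≅ Z/2Z × Z/1060Z

The n-th cyclotomic polynomial Φ_3183(x) is the minimal polynomial of zeta_3183 over Q and has degree phi(3183) = 2120. So Q(zeta_3183) is a degree-2120 Galois extension with Galois group (Z/3183Z)^*. By CRT, (Z/3183Z)^* ≅ (Z/3Z)^* × (Z/1061Z)^*. Each prime-power unit group is (Z/3Z)^* ≅ Z/2Z; (Z/1061Z)^* ≅ Z/1060Z. Hence Gal(Q(zeta_3183)/Q) ≅ Z/2Z × Z/1060Z.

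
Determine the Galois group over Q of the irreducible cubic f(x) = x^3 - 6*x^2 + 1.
Gal(K/Q) = S_3 (symmetric group of order 6)

Compute the discriminant of x^3 + (-6)*x^2 + (0)*x + (1): Δ = 837. Since Δ is not a rational square, the Galois group is not contained in A_3; it must be the full S_3 (irreducibility of the cubic rules out anything smaller).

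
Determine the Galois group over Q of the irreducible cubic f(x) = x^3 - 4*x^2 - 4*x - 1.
Gal(K/Q) = S_3 (symmetric group of order 6)

Compute the discriminant of x^3 + (-4)*x^2 + (-4)*x + (-1): Δ = -59. Since Δ is not a rational square, the Galois group is not contained in A_3; it must be the full S_3 (irreducibility of the cubic rules out anything smaller).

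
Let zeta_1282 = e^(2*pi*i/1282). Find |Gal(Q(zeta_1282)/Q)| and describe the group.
|Gal(Q(zeta_1282)/Q)| = phi(1282) = 640; group ≅ (Z/1282Z)^* ≅ Z/640Z

The n-th cyclotomic polynomial Φ_1282(x) is the minimal polynomial of zeta_1282 over Q and has degree phi(1282) = 640. So Q(zeta_1282) is a degree-640 Galois extension with Galois group (Z/1282Z)^*. By CRT, (Z/1282Z)^* ≅ (Z/2Z)^* × (Z/641Z)^*. Each prime-power unit group is (Z/2Z)^* ≅ trivial group (order 1); (Z/641Z)^* ≅ Z/640Z. Hence Gal(Q(zeta_1282)/Q) ≅ Z/640Z.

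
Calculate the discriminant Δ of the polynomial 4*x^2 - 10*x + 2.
Δ = 68

For a quadratic a x^2 + b x + c the discriminant is Δ = b^2 - 4ac = (-10)^2 - 4*(4)*(2) = 100 - (32) = 68.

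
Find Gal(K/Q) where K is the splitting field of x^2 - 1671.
Gal(K/Q) = Z/2Z (cyclic of order 2)

x^2 - 1671 is irreducible over Q since 1671 is not a rational square. The splitting field Q(sqrt(1671)) has degree 2 over Q, and its unique nontrivial automorphism is sqrt(1671) ↦ -sqrt(1671). Hence Gal(Q(sqrt(1671))/Q) = Z/2Z.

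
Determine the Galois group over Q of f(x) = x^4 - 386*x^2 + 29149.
Gal(K/Q) = V_4 (Klein four-group, Z/2Z × Z/2Z)

f factors as (x^2 - 283)(x^2 - 103), so the splitting field is K = Q(sqrt(283), sqrt(103)). The elements 283, 103, 29149 are all non-squares in Q, so sqrt(283) and sqrt(103) generate independent quadratic extensions. Thus [K:Q] = 4 and Gal(K/Q) is generated by the two order-2 automorphisms sqrt(283) ↦ -sqrt(283) and sqrt(103) ↦ -sqrt(103), giving V_4.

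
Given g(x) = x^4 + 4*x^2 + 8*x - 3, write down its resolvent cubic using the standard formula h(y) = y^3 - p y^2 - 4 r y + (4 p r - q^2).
h(y) = y^3 - 4*y^2 + 12*y - 112

Identify coefficients: p = 4, q = 8, r = -3.
Plug into h(y) = y^3 - p y^2 - 4 r y + (4 p r - q^2):
  h(y) = y^3 - (4) y^2 - 4*(-3) y + (4*(4)*(-3) - (8)^2)
       = y^3 + (-4) y^2 + (12) y + (-112).
Simplifying: h(y) = y^3 - 4*y^2 + 12*y - 112.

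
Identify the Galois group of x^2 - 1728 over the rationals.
Gal(K/Q) = Z/2Z (cyclic of order 2)

x^2 - 1728 is irreducible over Q since 1728 is not a rational square. The splitting field Q(sqrt(1728)) has degree 2 over Q, and its unique nontrivial automorphism is sqrt(1728) ↦ -sqrt(1728). Hence Gal(Q(sqrt(1728))/Q) = Z/2Z.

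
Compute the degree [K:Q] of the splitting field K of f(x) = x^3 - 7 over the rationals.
[K:Q] = 6

x^3 - 7 has one real root r = 7^(1/3) and two complex roots r*zeta_3, r*zeta_3^2 where zeta_3 = e^(2*pi*i/3). The splitting field is Q(r, zeta_3). [Q(r):Q] = 3 and [Q(zeta_3):Q] = 2 with gcd = 1, so [Q(r, zeta_3):Q] = 3 * 2 = 6.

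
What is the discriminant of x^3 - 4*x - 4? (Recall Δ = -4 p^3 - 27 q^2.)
Δ = -176

For a depressed cubic x^3 + p x + q the discriminant is Δ = -4 p^3 - 27 q^2 = -4*(-4)^3 - 27*(-4)^2 = 256 - 432 = -176.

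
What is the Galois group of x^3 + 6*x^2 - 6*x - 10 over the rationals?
Gal(K/Q) = S_3 (symmetric group of order 6)

Compute the discriminant of x^3 + (6)*x^2 + (-6)*x + (-10): Δ = 14580. Since Δ is not a rational square, the Galois group is not contained in A_3; it must be the full S_3 (irreducibility of the cubic rules out anything smaller).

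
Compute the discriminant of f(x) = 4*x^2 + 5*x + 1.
Δ = 9

For a quadratic a x^2 + b x + c the discriminant is Δ = b^2 - 4ac = (5)^2 - 4*(4)*(1) = 25 - (16) = 9.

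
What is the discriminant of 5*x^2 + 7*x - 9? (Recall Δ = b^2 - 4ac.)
Δ = 229

For a quadratic a x^2 + b x + c the discriminant is Δ = b^2 - 4ac = (7)^2 - 4*(5)*(-9) = 49 - (-180) = 229.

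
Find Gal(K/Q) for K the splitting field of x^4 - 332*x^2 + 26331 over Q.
Gal(K/Q) = V_4 (Klein four-group, Z/2Z × Z/2Z)

f factors as (x^2 - 201)(x^2 - 131), so the splitting field is K = Q(sqrt(201), sqrt(131)). The elements 201, 131, 26331 are all non-squares in Q, so sqrt(201) and sqrt(131) generate independent quadratic extensions. Thus [K:Q] = 4 and Gal(K/Q) is generated by the two order-2 automorphisms sqrt(201) ↦ -sqrt(201) and sqrt(131) ↦ -sqrt(131), giving V_4.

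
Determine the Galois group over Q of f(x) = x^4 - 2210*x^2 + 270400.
Gal(K/Q) = Z/2Z (cyclic of order 2)

f factors as (x^2 - 2080)(x^2 - 130), so the splitting field is K = Q(sqrt(2080), sqrt(130)). The squarefree part of 2080 is 130 and the squarefree part of 130 is also 130, so sqrt(2080) and sqrt(130) are both rational multiples of sqrt(130). Hence Q(sqrt(2080)) = Q(sqrt(130)) = Q(sqrt(130)), and the splitting field collapses to a single degree-2 extension with Galois group Z/2Z.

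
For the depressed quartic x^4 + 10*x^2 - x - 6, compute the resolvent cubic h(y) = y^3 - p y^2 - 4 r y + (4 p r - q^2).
h(y) = y^3 - 10*y^2 + 24*y - 241

Identify coefficients: p = 10, q = -1, r = -6.
Plug into h(y) = y^3 - p y^2 - 4 r y + (4 p r - q^2):
  h(y) = y^3 - (10) y^2 - 4*(-6) y + (4*(10)*(-6) - (-1)^2)
       = y^3 + (-10) y^2 + (24) y + (-241).
Simplifying: h(y) = y^3 - 10*y^2 + 24*y - 241.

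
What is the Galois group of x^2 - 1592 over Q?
Gal(K/Q) = Z/2Z (cyclic of order 2)

x^2 - 1592 is irreducible over Q since 1592 is not a rational square. The splitting field Q(sqrt(1592)) has degree 2 over Q, and its unique nontrivial automorphism is sqrt(1592) ↦ -sqrt(1592). Hence Gal(Q(sqrt(1592))/Q) = Z/2Z.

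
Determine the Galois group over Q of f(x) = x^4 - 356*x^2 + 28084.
Gal(K/Q) = V_4 (Klein four-group, Z/2Z × Z/2Z)

f factors as (x^2 - 238)(x^2 - 118), so the splitting field is K = Q(sqrt(238), sqrt(118)). The elements 238, 118, 28084 are all non-squares in Q, so sqrt(238) and sqrt(118) generate independent quadratic extensions. Thus [K:Q] = 4 and Gal(K/Q) is generated by the two order-2 automorphisms sqrt(238) ↦ -sqrt(238) and sqrt(118) ↦ -sqrt(118), giving V_4.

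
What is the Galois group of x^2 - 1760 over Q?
Gal(K/Q) = Z/2Z (cyclic of order 2)

x^2 - 1760 is irreducible over Q since 1760 is not a rational square. The splitting field Q(sqrt(1760)) has degree 2 over Q, and its unique nontrivial automorphism is sqrt(1760) ↦ -sqrt(1760). Hence Gal(Q(sqrt(1760))/Q) = Z/2Z.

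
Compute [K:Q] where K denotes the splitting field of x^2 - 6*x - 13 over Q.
[K:Q] = 2

The discriminant of x^2 + (-6)*x + (-13) is b^2 - 4c = 36 - (-52) = 88. Since 88 is not a perfect square in Q, the polynomial is irreducible over Q. Its two roots generate a degree-2 extension, so [K:Q] = 2.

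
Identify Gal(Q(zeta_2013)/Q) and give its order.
|Gal(Q(zeta_2013)/Q)| = phi(2013) = 1200; group ≅ (Z/2013Z)^* ≅ Z/2Z × Z/10Z × Z/60Z

The n-th cyclotomic polynomial Φ_2013(x) is the minimal polynomial of zeta_2013 over Q and has degree phi(2013) = 1200. So Q(zeta_2013) is a degree-1200 Galois extension with Galois group (Z/2013Z)^*. By CRT, (Z/2013Z)^* ≅ (Z/3Z)^* × (Z/11Z)^* × (Z/61Z)^*. Each prime-power unit group is (Z/3Z)^* ≅ Z/2Z; (Z/11Z)^* ≅ Z/10Z; (Z/61Z)^* ≅ Z/60Z. Hence Gal(Q(zeta_2013)/Q) ≅ Z/2Z × Z/10Z × Z/60Z.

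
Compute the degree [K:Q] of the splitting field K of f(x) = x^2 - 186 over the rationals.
[K:Q] = 2

The polynomial x^2 - 186 is irreducible over Q since 186 is not a perfect square. Its splitting field is Q(sqrt(186)), which has degree 2 over Q.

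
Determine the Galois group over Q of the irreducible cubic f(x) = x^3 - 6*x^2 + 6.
Gal(K/Q) = S_3 (symmetric group of order 6)

Compute the discriminant of x^3 + (-6)*x^2 + (0)*x + (6): Δ = 4212. Since Δ is not a rational square, the Galois group is not contained in A_3; it must be the full S_3 (irreducibility of the cubic rules out anything smaller).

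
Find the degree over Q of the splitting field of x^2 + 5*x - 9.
[K:Q] = 2

The discriminant of x^2 + (5)*x + (-9) is b^2 - 4c = 25 - (-36) = 61. Since 61 is not a perfect square in Q, the polynomial is irreducible over Q. Its two roots generate a degree-2 extension, so [K:Q] = 2.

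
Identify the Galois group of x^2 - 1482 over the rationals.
Gal(K/Q) = Z/2Z (cyclic of order 2)

x^2 - 1482 is irreducible over Q since 1482 is not a rational square. The splitting field Q(sqrt(1482)) has degree 2 over Q, and its unique nontrivial automorphism is sqrt(1482) ↦ -sqrt(1482). Hence Gal(Q(sqrt(1482))/Q) = Z/2Z.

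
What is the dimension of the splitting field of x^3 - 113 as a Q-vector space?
[K:Q] = 6

x^3 - 113 has one real root r = 113^(1/3) and two complex roots r*zeta_3, r*zeta_3^2 where zeta_3 = e^(2*pi*i/3). The splitting field is Q(r, zeta_3). [Q(r):Q] = 3 and [Q(zeta_3):Q] = 2 with gcd = 1, so [Q(r, zeta_3):Q] = 3 * 2 = 6.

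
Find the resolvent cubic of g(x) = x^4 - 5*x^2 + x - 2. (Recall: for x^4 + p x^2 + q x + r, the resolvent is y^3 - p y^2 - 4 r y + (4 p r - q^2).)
h(y) = y^3 + 5*y^2 + 8*y + 39

Identify coefficients: p = -5, q = 1, r = -2.
Plug into h(y) = y^3 - p y^2 - 4 r y + (4 p r - q^2):
  h(y) = y^3 - (-5) y^2 - 4*(-2) y + (4*(-5)*(-2) - (1)^2)
       = y^3 + (5) y^2 + (8) y + (39).
Simplifying: h(y) = y^3 + 5*y^2 + 8*y + 39.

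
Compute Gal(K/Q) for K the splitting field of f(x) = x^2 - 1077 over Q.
Gal(K/Q) = Z/2Z (cyclic of order 2)

x^2 - 1077 is irreducible over Q since 1077 is not a rational square. The splitting field Q(sqrt(1077)) has degree 2 over Q, and its unique nontrivial automorphism is sqrt(1077) ↦ -sqrt(1077). Hence Gal(Q(sqrt(1077))/Q) = Z/2Z.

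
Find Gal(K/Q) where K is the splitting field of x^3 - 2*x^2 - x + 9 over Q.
Gal(K/Q) = S_3 (symmetric group of order 6)

Compute the discriminant of x^3 + (-2)*x^2 + (-1)*x + (9): Δ = -1567. Since Δ is not a rational square, the Galois group is not contained in A_3; it must be the full S_3 (irreducibility of the cubic rules out anything smaller).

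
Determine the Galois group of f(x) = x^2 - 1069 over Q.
Gal(K/Q) = Z/2Z (cyclic of order 2)

x^2 - 1069 is irreducible over Q since 1069 is not a rational square. The splitting field Q(sqrt(1069)) has degree 2 over Q, and its unique nontrivial automorphism is sqrt(1069) ↦ -sqrt(1069). Hence Gal(Q(sqrt(1069))/Q) = Z/2Z.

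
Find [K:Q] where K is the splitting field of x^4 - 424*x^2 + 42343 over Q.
[K:Q] = 4

f factors as (x^2 - 263)(x^2 - 161); the splitting field is K = Q(sqrt(263), sqrt(161)). Since 263, 161, and 42343 are all non-squares in Q, the three subfields Q(sqrt(263)), Q(sqrt(161)), Q(sqrt(42343)) are distinct degree-2 extensions, so [K:Q] = 4 (Klein four Galois group).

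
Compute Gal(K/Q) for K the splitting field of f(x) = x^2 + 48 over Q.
Gal(K/Q) = Z/2Z (cyclic of order 2)

x^2 + 48 is irreducible over Q since -48 is not a rational square. The splitting field Q(sqrt(-48)) has degree 2 over Q, and its unique nontrivial automorphism is sqrt(-48) ↦ -sqrt(-48). Hence Gal(Q(sqrt(-48))/Q) = Z/2Z.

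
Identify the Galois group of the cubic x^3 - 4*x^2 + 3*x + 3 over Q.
Gal(K/Q) = S_3 (symmetric group of order 6)

Compute the discriminant of x^3 + (-4)*x^2 + (3)*x + (3): Δ = -87. Since Δ is not a rational square, the Galois group is not contained in A_3; it must be the full S_3 (irreducibility of the cubic rules out anything smaller).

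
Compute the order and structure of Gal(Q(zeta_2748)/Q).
|Gal(Q(zeta_2748)/Q)| = phi(2748) = 912; group ≅ (Z/2748Z)^* ≅ Z/2Z × Z/2Z × Z/228Z

The n-th cyclotomic polynomial Φ_2748(x) is the minimal polynomial of zeta_2748 over Q and has degree phi(2748) = 912. So Q(zeta_2748) is a degree-912 Galois extension with Galois group (Z/2748Z)^*. By CRT, (Z/2748Z)^* ≅ (Z/4Z)^* × (Z/3Z)^* × (Z/229Z)^*. Each prime-power unit group is (Z/4Z)^* ≅ Z/2Z; (Z/3Z)^* ≅ Z/2Z; (Z/229Z)^* ≅ Z/228Z. Hence Gal(Q(zeta_2748)/Q) ≅ Z/2Z × Z/2Z × Z/228Z.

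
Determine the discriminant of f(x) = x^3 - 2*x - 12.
Δ = -3856

For a depressed cubic x^3 + p x + q the discriminant is Δ = -4 p^3 - 27 q^2 = -4*(-2)^3 - 27*(-12)^2 = 32 - 3888 = -3856.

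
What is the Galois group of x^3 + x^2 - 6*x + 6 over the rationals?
Gal(K/Q) = S_3 (symmetric group of order 6)

Compute the discriminant of x^3 + (1)*x^2 + (-6)*x + (6): Δ = -744. Since Δ is not a rational square, the Galois group is not contained in A_3; it must be the full S_3 (irreducibility of the cubic rules out anything smaller).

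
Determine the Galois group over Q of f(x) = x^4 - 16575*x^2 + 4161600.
Gal(K/Q) = Z/2Z (cyclic of order 2)

f factors as (x^2 - 16320)(x^2 - 255), so the splitting field is K = Q(sqrt(16320), sqrt(255)). The squarefree part of 16320 is 255 and the squarefree part of 255 is also 255, so sqrt(16320) and sqrt(255) are both rational multiples of sqrt(255). Hence Q(sqrt(16320)) = Q(sqrt(255)) = Q(sqrt(255)), and the splitting field collapses to a single degree-2 extension with Galois group Z/2Z.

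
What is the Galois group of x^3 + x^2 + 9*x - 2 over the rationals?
Gal(K/Q) = S_3 (symmetric group of order 6)

Compute the discriminant of x^3 + (1)*x^2 + (9)*x + (-2): Δ = -3259. Since Δ is not a rational square, the Galois group is not contained in A_3; it must be the full S_3 (irreducibility of the cubic rules out anything smaller).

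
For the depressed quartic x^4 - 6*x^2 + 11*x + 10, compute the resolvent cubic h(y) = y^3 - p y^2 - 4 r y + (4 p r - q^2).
h(y) = y^3 + 6*y^2 - 40*y - 361

Identify coefficients: p = -6, q = 11, r = 10.
Plug into h(y) = y^3 - p y^2 - 4 r y + (4 p r - q^2):
  h(y) = y^3 - (-6) y^2 - 4*(10) y + (4*(-6)*(10) - (11)^2)
       = y^3 + (6) y^2 + (-40) y + (-361).
Simplifying: h(y) = y^3 + 6*y^2 - 40*y - 361.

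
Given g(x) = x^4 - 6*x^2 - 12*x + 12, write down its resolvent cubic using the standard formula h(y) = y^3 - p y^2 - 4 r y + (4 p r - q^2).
h(y) = y^3 + 6*y^2 - 48*y - 432

Identify coefficients: p = -6, q = -12, r = 12.
Plug into h(y) = y^3 - p y^2 - 4 r y + (4 p r - q^2):
  h(y) = y^3 - (-6) y^2 - 4*(12) y + (4*(-6)*(12) - (-12)^2)
       = y^3 + (6) y^2 + (-48) y + (-432).
Simplifying: h(y) = y^3 + 6*y^2 - 48*y - 432.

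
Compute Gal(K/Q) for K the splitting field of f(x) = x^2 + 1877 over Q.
Gal(K/Q) = Z/2Z (cyclic of order 2)

x^2 + 1877 is irreducible over Q since -1877 is not a rational square. The splitting field Q(sqrt(-1877)) has degree 2 over Q, and its unique nontrivial automorphism is sqrt(-1877) ↦ -sqrt(-1877). Hence Gal(Q(sqrt(-1877))/Q) = Z/2Z.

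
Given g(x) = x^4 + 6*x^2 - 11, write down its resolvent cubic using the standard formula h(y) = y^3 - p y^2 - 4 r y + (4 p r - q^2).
h(y) = y^3 - 6*y^2 + 44*y - 264

Identify coefficients: p = 6, q = 0, r = -11.
Plug into h(y) = y^3 - p y^2 - 4 r y + (4 p r - q^2):
  h(y) = y^3 - (6) y^2 - 4*(-11) y + (4*(6)*(-11) - (0)^2)
       = y^3 + (-6) y^2 + (44) y + (-264).
Simplifying: h(y) = y^3 - 6*y^2 + 44*y - 264.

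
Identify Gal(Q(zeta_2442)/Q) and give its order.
|Gal(Q(zeta_2442)/Q)| = phi(2442) = 720; group ≅ (Z/2442Z)^* ≅ Z/2Z × Z/10Z × Z/36Z

The n-th cyclotomic polynomial Φ_2442(x) is the minimal polynomial of zeta_2442 over Q and has degree phi(2442) = 720. So Q(zeta_2442) is a degree-720 Galois extension with Galois group (Z/2442Z)^*. By CRT, (Z/2442Z)^* ≅ (Z/2Z)^* × (Z/3Z)^* × (Z/11Z)^* × (Z/37Z)^*. Each prime-power unit group is (Z/2Z)^* ≅ trivial group (order 1); (Z/3Z)^* ≅ Z/2Z; (Z/11Z)^* ≅ Z/10Z; (Z/37Z)^* ≅ Z/36Z. Hence Gal(Q(zeta_2442)/Q) ≅ Z/2Z × Z/10Z × Z/36Z.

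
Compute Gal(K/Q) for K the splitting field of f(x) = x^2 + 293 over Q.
Gal(K/Q) = Z/2Z (cyclic of order 2)

x^2 + 293 is irreducible over Q since -293 is not a rational square. The splitting field Q(sqrt(-293)) has degree 2 over Q, and its unique nontrivial automorphism is sqrt(-293) ↦ -sqrt(-293). Hence Gal(Q(sqrt(-293))/Q) = Z/2Z.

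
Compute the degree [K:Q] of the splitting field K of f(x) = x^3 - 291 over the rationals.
[K:Q] = 6

x^3 - 291 has one real root r = 291^(1/3) and two complex roots r*zeta_3, r*zeta_3^2 where zeta_3 = e^(2*pi*i/3). The splitting field is Q(r, zeta_3). [Q(r):Q] = 3 and [Q(zeta_3):Q] = 2 with gcd = 1, so [Q(r, zeta_3):Q] = 3 * 2 = 6.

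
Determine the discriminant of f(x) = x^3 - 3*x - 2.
Δ = 0

For a depressed cubic x^3 + p x + q the discriminant is Δ = -4 p^3 - 27 q^2 = -4*(-3)^3 - 27*(-2)^2 = 108 - 108 = 0.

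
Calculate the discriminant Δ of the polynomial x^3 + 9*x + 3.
Δ = -3159

For a depressed cubic x^3 + p x + q the discriminant is Δ = -4 p^3 - 27 q^2 = -4*(9)^3 - 27*(3)^2 = -2916 - 243 = -3159.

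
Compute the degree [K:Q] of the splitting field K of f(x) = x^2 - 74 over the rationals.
[K:Q] = 2

The polynomial x^2 - 74 is irreducible over Q since 74 is not a perfect square. Its splitting field is Q(sqrt(74)), which has degree 2 over Q.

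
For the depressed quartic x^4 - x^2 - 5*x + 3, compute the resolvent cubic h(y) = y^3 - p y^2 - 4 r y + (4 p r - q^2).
h(y) = y^3 + y^2 - 12*y - 37

Identify coefficients: p = -1, q = -5, r = 3.
Plug into h(y) = y^3 - p y^2 - 4 r y + (4 p r - q^2):
  h(y) = y^3 - (-1) y^2 - 4*(3) y + (4*(-1)*(3) - (-5)^2)
       = y^3 + (1) y^2 + (-12) y + (-37).
Simplifying: h(y) = y^3 + y^2 - 12*y - 37.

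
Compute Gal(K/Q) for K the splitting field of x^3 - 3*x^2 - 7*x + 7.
Gal(K/Q) = S_3 (symmetric group of order 6)

Compute the discriminant of x^3 + (-3)*x^2 + (-7)*x + (7): Δ = 3892. Since Δ is not a rational square, the Galois group is not contained in A_3; it must be the full S_3 (irreducibility of the cubic rules out anything smaller).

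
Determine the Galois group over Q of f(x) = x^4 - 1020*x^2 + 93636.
Gal(K/Q) = Z/2Z (cyclic of order 2)

f factors as (x^2 - 918)(x^2 - 102), so the splitting field is K = Q(sqrt(918), sqrt(102)). The squarefree part of 918 is 102 and the squarefree part of 102 is also 102, so sqrt(918) and sqrt(102) are both rational multiples of sqrt(102). Hence Q(sqrt(918)) = Q(sqrt(102)) = Q(sqrt(102)), and the splitting field collapses to a single degree-2 extension with Galois group Z/2Z.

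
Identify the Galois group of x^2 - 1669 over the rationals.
Gal(K/Q) = Z/2Z (cyclic of order 2)

x^2 - 1669 is irreducible over Q since 1669 is not a rational square. The splitting field Q(sqrt(1669)) has degree 2 over Q, and its unique nontrivial automorphism is sqrt(1669) ↦ -sqrt(1669). Hence Gal(Q(sqrt(1669))/Q) = Z/2Z.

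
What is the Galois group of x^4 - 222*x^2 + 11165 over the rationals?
Gal(K/Q) = V_4 (Klein four-group, Z/2Z × Z/2Z)

f factors as (x^2 - 77)(x^2 - 145), so the splitting field is K = Q(sqrt(77), sqrt(145)). The elements 77, 145, 11165 are all non-squares in Q, so sqrt(77) and sqrt(145) generate independent quadratic extensions. Thus [K:Q] = 4 and Gal(K/Q) is generated by the two order-2 automorphisms sqrt(77) ↦ -sqrt(77) and sqrt(145) ↦ -sqrt(145), giving V_4.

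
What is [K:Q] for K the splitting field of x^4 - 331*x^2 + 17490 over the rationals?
[K:Q] = 4

f factors as (x^2 - 66)(x^2 - 265); the splitting field is K = Q(sqrt(66), sqrt(265)). Since 66, 265, and 17490 are all non-squares in Q, the three subfields Q(sqrt(66)), Q(sqrt(265)), Q(sqrt(17490)) are distinct degree-2 extensions, so [K:Q] = 4 (Klein four Galois group).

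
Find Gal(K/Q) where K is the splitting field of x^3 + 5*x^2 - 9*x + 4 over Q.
Gal(K/Q) = S_3 (symmetric group of order 6)

Compute the discriminant of x^3 + (5)*x^2 + (-9)*x + (4): Δ = -731. Since Δ is not a rational square, the Galois group is not contained in A_3; it must be the full S_3 (irreducibility of the cubic rules out anything smaller).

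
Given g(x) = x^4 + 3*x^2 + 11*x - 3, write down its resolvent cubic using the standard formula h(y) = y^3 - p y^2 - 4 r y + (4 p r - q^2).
h(y) = y^3 - 3*y^2 + 12*y - 157

Identify coefficients: p = 3, q = 11, r = -3.
Plug into h(y) = y^3 - p y^2 - 4 r y + (4 p r - q^2):
  h(y) = y^3 - (3) y^2 - 4*(-3) y + (4*(3)*(-3) - (11)^2)
       = y^3 + (-3) y^2 + (12) y + (-157).
Simplifying: h(y) = y^3 - 3*y^2 + 12*y - 157.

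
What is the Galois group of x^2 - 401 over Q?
Gal(K/Q) = Z/2Z (cyclic of order 2)

x^2 - 401 is irreducible over Q since 401 is not a rational square. The splitting field Q(sqrt(401)) has degree 2 over Q, and its unique nontrivial automorphism is sqrt(401) ↦ -sqrt(401). Hence Gal(Q(sqrt(401))/Q) = Z/2Z.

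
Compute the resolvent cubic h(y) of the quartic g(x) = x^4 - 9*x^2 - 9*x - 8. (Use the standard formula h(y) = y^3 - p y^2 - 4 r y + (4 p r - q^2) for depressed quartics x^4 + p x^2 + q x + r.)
h(y) = y^3 + 9*y^2 + 32*y + 207

Identify coefficients: p = -9, q = -9, r = -8.
Plug into h(y) = y^3 - p y^2 - 4 r y + (4 p r - q^2):
  h(y) = y^3 - (-9) y^2 - 4*(-8) y + (4*(-9)*(-8) - (-9)^2)
       = y^3 + (9) y^2 + (32) y + (207).
Simplifying: h(y) = y^3 + 9*y^2 + 32*y + 207.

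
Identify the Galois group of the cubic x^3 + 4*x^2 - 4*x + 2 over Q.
Gal(K/Q) = S_3 (symmetric group of order 6)

Compute the discriminant of x^3 + (4)*x^2 + (-4)*x + (2): Δ = -684. Since Δ is not a rational square, the Galois group is not contained in A_3; it must be the full S_3 (irreducibility of the cubic rules out anything smaller).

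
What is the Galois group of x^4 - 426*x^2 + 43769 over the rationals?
Gal(K/Q) = V_4 (Klein four-group, Z/2Z × Z/2Z)

f factors as (x^2 - 173)(x^2 - 253), so the splitting field is K = Q(sqrt(173), sqrt(253)). The elements 173, 253, 43769 are all non-squares in Q, so sqrt(173) and sqrt(253) generate independent quadratic extensions. Thus [K:Q] = 4 and Gal(K/Q) is generated by the two order-2 automorphisms sqrt(173) ↦ -sqrt(173) and sqrt(253) ↦ -sqrt(253), giving V_4.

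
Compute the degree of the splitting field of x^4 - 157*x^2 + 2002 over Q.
[K:Q] = 4

f factors as (x^2 - 143)(x^2 - 14); the splitting field is K = Q(sqrt(143), sqrt(14)). Since 143, 14, and 2002 are all non-squares in Q, the three subfields Q(sqrt(143)), Q(sqrt(14)), Q(sqrt(2002)) are distinct degree-2 extensions, so [K:Q] = 4 (Klein four Galois group).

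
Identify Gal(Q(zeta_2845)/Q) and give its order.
|Gal(Q(zeta_2845)/Q)| = phi(2845) = 2272; group ≅ (Z/2845Z)^* ≅ Z/4Z × Z/568Z

The n-th cyclotomic polynomial Φ_2845(x) is the minimal polynomial of zeta_2845 over Q and has degree phi(2845) = 2272. So Q(zeta_2845) is a degree-2272 Galois extension with Galois group (Z/2845Z)^*. By CRT, (Z/2845Z)^* ≅ (Z/5Z)^* × (Z/569Z)^*. Each prime-power unit group is (Z/5Z)^* ≅ Z/4Z; (Z/569Z)^* ≅ Z/568Z. Hence Gal(Q(zeta_2845)/Q) ≅ Z/4Z × Z/568Z.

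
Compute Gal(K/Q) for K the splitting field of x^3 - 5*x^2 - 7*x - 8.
Gal(K/Q) = S_3 (symmetric group of order 6)

Compute the discriminant of x^3 + (-5)*x^2 + (-7)*x + (-8): Δ = -8171. Since Δ is not a rational square, the Galois group is not contained in A_3; it must be the full S_3 (irreducibility of the cubic rules out anything smaller).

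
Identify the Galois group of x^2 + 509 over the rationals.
Gal(K/Q) = Z/2Z (cyclic of order 2)

x^2 + 509 is irreducible over Q since -509 is not a rational square. The splitting field Q(sqrt(-509)) has degree 2 over Q, and its unique nontrivial automorphism is sqrt(-509) ↦ -sqrt(-509). Hence Gal(Q(sqrt(-509))/Q) = Z/2Z.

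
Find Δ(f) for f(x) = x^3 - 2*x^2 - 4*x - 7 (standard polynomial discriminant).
Δ = -2235

For x^3 + a x^2 + b x + c the discriminant is Δ = 18 a b c - 4 a^3 c + a^2 b^2 - 4 b^3 - 27 c^2.
Plug a = -2, b = -4, c = -7:
  18*(-2)*(-4)*(-7) - 4*(-2)^3*(-7) + (-2)^2*(-4)^2 - 4*(-4)^3 - 27*(-7)^2
  = -1008 + (-224) + 64 + (256) + (-1323)
  = -2235.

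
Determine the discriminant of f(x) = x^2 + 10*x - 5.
Δ = 120

For a quadratic a x^2 + b x + c the discriminant is Δ = b^2 - 4ac = (10)^2 - 4*(1)*(-5) = 100 - (-20) = 120.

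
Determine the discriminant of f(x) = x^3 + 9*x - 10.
Δ = -5616

For a depressed cubic x^3 + p x + q the discriminant is Δ = -4 p^3 - 27 q^2 = -4*(9)^3 - 27*(-10)^2 = -2916 - 2700 = -5616.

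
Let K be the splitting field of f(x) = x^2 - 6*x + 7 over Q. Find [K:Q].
[K:Q] = 2

The discriminant of x^2 + (-6)*x + (7) is b^2 - 4c = 36 - (28) = 8. Since 8 is not a perfect square in Q, the polynomial is irreducible over Q. Its two roots generate a degree-2 extension, so [K:Q] = 2.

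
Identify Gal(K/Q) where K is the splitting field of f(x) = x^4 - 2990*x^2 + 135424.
Gal(K/Q) = Z/2Z (cyclic of order 2)

f factors as (x^2 - 2944)(x^2 - 46), so the splitting field is K = Q(sqrt(2944), sqrt(46)). The squarefree part of 2944 is 46 and the squarefree part of 46 is also 46, so sqrt(2944) and sqrt(46) are both rational multiples of sqrt(46). Hence Q(sqrt(2944)) = Q(sqrt(46)) = Q(sqrt(46)), and the splitting field collapses to a single degree-2 extension with Galois group Z/2Z.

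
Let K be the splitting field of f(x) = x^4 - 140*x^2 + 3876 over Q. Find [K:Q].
[K:Q] = 4

f factors as (x^2 - 102)(x^2 - 38); the splitting field is K = Q(sqrt(102), sqrt(38)). Since 102, 38, and 3876 are all non-squares in Q, the three subfields Q(sqrt(102)), Q(sqrt(38)), Q(sqrt(3876)) are distinct degree-2 extensions, so [K:Q] = 4 (Klein four Galois group).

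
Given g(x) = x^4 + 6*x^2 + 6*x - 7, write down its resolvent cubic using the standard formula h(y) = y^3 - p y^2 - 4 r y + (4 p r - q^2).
h(y) = y^3 - 6*y^2 + 28*y - 204

Identify coefficients: p = 6, q = 6, r = -7.
Plug into h(y) = y^3 - p y^2 - 4 r y + (4 p r - q^2):
  h(y) = y^3 - (6) y^2 - 4*(-7) y + (4*(6)*(-7) - (6)^2)
       = y^3 + (-6) y^2 + (28) y + (-204).
Simplifying: h(y) = y^3 - 6*y^2 + 28*y - 204.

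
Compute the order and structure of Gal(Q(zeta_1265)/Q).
|Gal(Q(zeta_1265)/Q)| = phi(1265) = 880; group ≅ (Z/1265Z)^* ≅ Z/4Z × Z/10Z × Z/22Z

The n-th cyclotomic polynomial Φ_1265(x) is the minimal polynomial of zeta_1265 over Q and has degree phi(1265) = 880. So Q(zeta_1265) is a degree-880 Galois extension with Galois group (Z/1265Z)^*. By CRT, (Z/1265Z)^* ≅ (Z/5Z)^* × (Z/11Z)^* × (Z/23Z)^*. Each prime-power unit group is (Z/5Z)^* ≅ Z/4Z; (Z/11Z)^* ≅ Z/10Z; (Z/23Z)^* ≅ Z/22Z. Hence Gal(Q(zeta_1265)/Q) ≅ Z/4Z × Z/10Z × Z/22Z.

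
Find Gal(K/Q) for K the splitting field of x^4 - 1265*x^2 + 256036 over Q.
Gal(K/Q) = Z/2Z (cyclic of order 2)

f factors as (x^2 - 1012)(x^2 - 253), so the splitting field is K = Q(sqrt(1012), sqrt(253)). The squarefree part of 1012 is 253 and the squarefree part of 253 is also 253, so sqrt(1012) and sqrt(253) are both rational multiples of sqrt(253). Hence Q(sqrt(1012)) = Q(sqrt(253)) = Q(sqrt(253)), and the splitting field collapses to a single degree-2 extension with Galois group Z/2Z.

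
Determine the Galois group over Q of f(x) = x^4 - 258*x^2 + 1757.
Gal(K/Q) = V_4 (Klein four-group, Z/2Z × Z/2Z)

f factors as (x^2 - 7)(x^2 - 251), so the splitting field is K = Q(sqrt(7), sqrt(251)). The elements 7, 251, 1757 are all non-squares in Q, so sqrt(7) and sqrt(251) generate independent quadratic extensions. Thus [K:Q] = 4 and Gal(K/Q) is generated by the two order-2 automorphisms sqrt(7) ↦ -sqrt(7) and sqrt(251) ↦ -sqrt(251), giving V_4.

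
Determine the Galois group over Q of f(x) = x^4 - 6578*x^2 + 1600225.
Gal(K/Q) = Z/2Z (cyclic of order 2)

f factors as (x^2 - 6325)(x^2 - 253), so the splitting field is K = Q(sqrt(6325), sqrt(253)). The squarefree part of 6325 is 253 and the squarefree part of 253 is also 253, so sqrt(6325) and sqrt(253) are both rational multiples of sqrt(253). Hence Q(sqrt(6325)) = Q(sqrt(253)) = Q(sqrt(253)), and the splitting field collapses to a single degree-2 extension with Galois group Z/2Z.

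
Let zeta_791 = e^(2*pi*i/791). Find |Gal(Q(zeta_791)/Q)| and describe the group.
|Gal(Q(zeta_791)/Q)| = phi(791) = 672; group ≅ (Z/791Z)^* ≅ Z/6Z × Z/112Z

The n-th cyclotomic polynomial Φ_791(x) is the minimal polynomial of zeta_791 over Q and has degree phi(791) = 672. So Q(zeta_791) is a degree-672 Galois extension with Galois group (Z/791Z)^*. By CRT, (Z/791Z)^* ≅ (Z/7Z)^* × (Z/113Z)^*. Each prime-power unit group is (Z/7Z)^* ≅ Z/6Z; (Z/113Z)^* ≅ Z/112Z. Hence Gal(Q(zeta_791)/Q) ≅ Z/6Z × Z/112Z.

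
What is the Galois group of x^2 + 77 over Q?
Gal(K/Q) = Z/2Z (cyclic of order 2)

x^2 + 77 is irreducible over Q since -77 is not a rational square. The splitting field Q(sqrt(-77)) has degree 2 over Q, and its unique nontrivial automorphism is sqrt(-77) ↦ -sqrt(-77). Hence Gal(Q(sqrt(-77))/Q) = Z/2Z.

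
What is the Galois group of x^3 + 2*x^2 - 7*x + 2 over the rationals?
Gal(K/Q) = S_3 (symmetric group of order 6)

Compute the discriminant of x^3 + (2)*x^2 + (-7)*x + (2): Δ = 892. Since Δ is not a rational square, the Galois group is not contained in A_3; it must be the full S_3 (irreducibility of the cubic rules out anything smaller).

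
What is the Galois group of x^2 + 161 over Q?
Gal(K/Q) = Z/2Z (cyclic of order 2)

x^2 + 161 is irreducible over Q since -161 is not a rational square. The splitting field Q(sqrt(-161)) has degree 2 over Q, and its unique nontrivial automorphism is sqrt(-161) ↦ -sqrt(-161). Hence Gal(Q(sqrt(-161))/Q) = Z/2Z.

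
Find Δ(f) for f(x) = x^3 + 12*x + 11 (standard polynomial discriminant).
Δ = -10179

For a depressed cubic x^3 + p x + q the discriminant is Δ = -4 p^3 - 27 q^2 = -4*(12)^3 - 27*(11)^2 = -6912 - 3267 = -10179.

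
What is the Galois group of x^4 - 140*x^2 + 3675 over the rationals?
Gal(K/Q) = V_4 (Klein four-group, Z/2Z × Z/2Z)

f factors as (x^2 - 105)(x^2 - 35), so the splitting field is K = Q(sqrt(105), sqrt(35)). The elements 105, 35, 3675 are all non-squares in Q, so sqrt(105) and sqrt(35) generate independent quadratic extensions. Thus [K:Q] = 4 and Gal(K/Q) is generated by the two order-2 automorphisms sqrt(105) ↦ -sqrt(105) and sqrt(35) ↦ -sqrt(35), giving V_4.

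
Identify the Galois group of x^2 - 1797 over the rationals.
Gal(K/Q) = Z/2Z (cyclic of order 2)

x^2 - 1797 is irreducible over Q since 1797 is not a rational square. The splitting field Q(sqrt(1797)) has degree 2 over Q, and its unique nontrivial automorphism is sqrt(1797) ↦ -sqrt(1797). Hence Gal(Q(sqrt(1797))/Q) = Z/2Z.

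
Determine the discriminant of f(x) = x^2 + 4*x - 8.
Δ = 48

For a quadratic a x^2 + b x + c the discriminant is Δ = b^2 - 4ac = (4)^2 - 4*(1)*(-8) = 16 - (-32) = 48.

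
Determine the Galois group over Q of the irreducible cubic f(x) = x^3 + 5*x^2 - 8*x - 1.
Gal(K/Q) = S_3 (symmetric group of order 6)

Compute the discriminant of x^3 + (5)*x^2 + (-8)*x + (-1): Δ = 4841. Since Δ is not a rational square, the Galois group is not contained in A_3; it must be the full S_3 (irreducibility of the cubic rules out anything smaller).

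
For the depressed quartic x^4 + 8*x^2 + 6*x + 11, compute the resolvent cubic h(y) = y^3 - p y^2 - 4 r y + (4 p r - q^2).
h(y) = y^3 - 8*y^2 - 44*y + 316

Identify coefficients: p = 8, q = 6, r = 11.
Plug into h(y) = y^3 - p y^2 - 4 r y + (4 p r - q^2):
  h(y) = y^3 - (8) y^2 - 4*(11) y + (4*(8)*(11) - (6)^2)
       = y^3 + (-8) y^2 + (-44) y + (316).
Simplifying: h(y) = y^3 - 8*y^2 - 44*y + 316.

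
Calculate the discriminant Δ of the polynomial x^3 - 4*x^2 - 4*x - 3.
Δ = -1363

For x^3 + a x^2 + b x + c the discriminant is Δ = 18 a b c - 4 a^3 c + a^2 b^2 - 4 b^3 - 27 c^2.
Plug a = -4, b = -4, c = -3:
  18*(-4)*(-4)*(-3) - 4*(-4)^3*(-3) + (-4)^2*(-4)^2 - 4*(-4)^3 - 27*(-3)^2
  = -864 + (-768) + 256 + (256) + (-243)
  = -1363.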